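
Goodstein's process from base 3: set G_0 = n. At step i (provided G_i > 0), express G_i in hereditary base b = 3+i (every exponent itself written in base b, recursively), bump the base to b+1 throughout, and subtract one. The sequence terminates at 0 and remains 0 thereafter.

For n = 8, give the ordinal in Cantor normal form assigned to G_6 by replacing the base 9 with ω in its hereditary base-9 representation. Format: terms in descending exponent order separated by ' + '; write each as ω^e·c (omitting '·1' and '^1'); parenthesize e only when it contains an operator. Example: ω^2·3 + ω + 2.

step 0: 8 = 2·3 + 2; sub 4 for 3: 2·4 + 2; = 10; G_1 = 10−1 = 9
step 1: 9 = 2·4 + 1; sub 5 for 4: 2·5 + 1; = 11; G_2 = 11−1 = 10
step 2: 10 = 2·5; sub 6 for 5: 2·6; = 12; G_3 = 12−1 = 11
step 3: 11 = 6 + 5; sub 7 for 6: 7 + 5; = 12; G_4 = 12−1 = 11
step 4: 11 = 7 + 4; sub 8 for 7: 8 + 4; = 12; G_5 = 12−1 = 11
step 5: 11 = 8 + 3; sub 9 for 8: 9 + 3; = 12; G_6 = 12−1 = 11
step 6: 11 = 9 + 2; sub 10 for 9: 10 + 2; = 12; G_7 = 12−1 = 11

ω + 2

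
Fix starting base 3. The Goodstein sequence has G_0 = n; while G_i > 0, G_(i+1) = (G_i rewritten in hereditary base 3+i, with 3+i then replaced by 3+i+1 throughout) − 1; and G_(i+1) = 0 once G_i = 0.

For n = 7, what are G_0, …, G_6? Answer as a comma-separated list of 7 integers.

7 —HB3→ 2·3 + 1 —bump→ 2·4 + 1 = 9 —(−1)→ 8
8 —HB4→ 2·4 —bump→ 2·5 = 10 —(−1)→ 9
9 —HB5→ 5 + 4 —bump→ 6 + 4 = 10 —(−1)→ 9
9 —HB6→ 6 + 3 —bump→ 7 + 3 = 10 —(−1)→ 9
9 —HB7→ 7 + 2 —bump→ 8 + 2 = 10 —(−1)→ 9
9 —HB8→ 8 + 1 —bump→ 9 + 1 = 10 —(−1)→ 9

7, 8, 9, 9, 9, 9, 9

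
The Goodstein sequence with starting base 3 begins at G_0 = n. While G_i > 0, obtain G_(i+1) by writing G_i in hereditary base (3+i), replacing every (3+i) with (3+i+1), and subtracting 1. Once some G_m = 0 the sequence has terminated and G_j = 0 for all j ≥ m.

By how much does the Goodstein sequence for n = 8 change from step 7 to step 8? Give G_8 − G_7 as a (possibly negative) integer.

0

base 3: 8 = 2·3 + 2; at 4: 2·4 + 2 = 10; next = 9
base 4: 9 = 2·4 + 1; at 5: 2·5 + 1 = 11; next = 10
base 5: 10 = 2·5; at 6: 2·6 = 12; next = 11
base 6: 11 = 6 + 5; at 7: 7 + 5 = 12; next = 11
base 7: 11 = 7 + 4; at 8: 8 + 4 = 12; next = 11
base 8: 11 = 8 + 3; at 9: 9 + 3 = 12; next = 11
base 9: 11 = 9 + 2; at 10: 10 + 2 = 12; next = 11
base 10: 11 = 10 + 1; at 11: 11 + 1 = 12; next = 11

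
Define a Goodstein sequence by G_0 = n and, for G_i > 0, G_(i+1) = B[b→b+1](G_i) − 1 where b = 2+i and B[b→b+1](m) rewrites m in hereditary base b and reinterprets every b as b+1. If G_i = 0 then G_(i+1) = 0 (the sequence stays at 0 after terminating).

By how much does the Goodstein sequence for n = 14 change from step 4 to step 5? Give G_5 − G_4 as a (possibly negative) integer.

step 0: 14 = 2^(2 + 1) + 2^2 + 2; sub 3 for 2: 3^(3 + 1) + 3^3 + 3; = 111; G_1 = 111−1 = 110
step 1: 110 = 3^(3 + 1) + 3^3 + 2; sub 4 for 3: 4^(4 + 1) + 4^4 + 2; = 1282; G_2 = 1282−1 = 1281
step 2: 1281 = 4^(4 + 1) + 4^4 + 1; sub 5 for 4: 5^(5 + 1) + 5^5 + 1; = 18751; G_3 = 18751−1 = 18750
step 3: 18750 = 5^(5 + 1) + 5^5; sub 6 for 5: 6^(6 + 1) + 6^6; = 326592; G_4 = 326592−1 = 326591
step 4: 326591 = 6^(6 + 1) + 5·6^5 + 5·6^4 + 5·6^3 + 5·6^2 + 5·6 + 5; sub 7 for 6: 7^(7 + 1) + 5·7^5 + 5·7^4 + 5·7^3 + 5·7^2 + 5·7 + 5; = 5862841; G_5 = 5862841−1 = 5862840

5536249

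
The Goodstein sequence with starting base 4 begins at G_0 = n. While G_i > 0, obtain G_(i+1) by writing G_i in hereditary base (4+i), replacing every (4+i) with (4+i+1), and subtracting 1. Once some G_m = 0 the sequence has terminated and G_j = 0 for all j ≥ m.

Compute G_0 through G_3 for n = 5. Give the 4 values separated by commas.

base 4: 5 = 4 + 1; at 5: 5 + 1 = 6; next = 5
base 5: 5 = 5; at 6: 6 = 6; next = 5
base 6: 5 = 5; at 7: 5 = 5; next = 4

5, 5, 5, 4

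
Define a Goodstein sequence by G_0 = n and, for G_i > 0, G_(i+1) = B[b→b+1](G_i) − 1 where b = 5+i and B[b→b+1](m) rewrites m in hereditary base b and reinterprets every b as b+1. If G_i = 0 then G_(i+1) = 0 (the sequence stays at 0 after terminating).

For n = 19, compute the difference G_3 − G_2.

2

step 0: 19 = 3·5 + 4; sub 6 for 5: 3·6 + 4; = 22; G_1 = 22−1 = 21
step 1: 21 = 3·6 + 3; sub 7 for 6: 3·7 + 3; = 24; G_2 = 24−1 = 23
step 2: 23 = 3·7 + 2; sub 8 for 7: 3·8 + 2; = 26; G_3 = 26−1 = 25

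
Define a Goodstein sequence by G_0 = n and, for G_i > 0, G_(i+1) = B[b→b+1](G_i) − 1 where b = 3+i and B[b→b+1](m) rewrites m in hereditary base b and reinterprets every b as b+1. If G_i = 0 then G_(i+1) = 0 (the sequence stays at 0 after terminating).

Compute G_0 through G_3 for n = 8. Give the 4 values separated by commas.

base 3: 8 = 2·3 + 2; at 4: 2·4 + 2 = 10; next = 9
base 4: 9 = 2·4 + 1; at 5: 2·5 + 1 = 11; next = 10
base 5: 10 = 2·5; at 6: 2·6 = 12; next = 11

8, 9, 10, 11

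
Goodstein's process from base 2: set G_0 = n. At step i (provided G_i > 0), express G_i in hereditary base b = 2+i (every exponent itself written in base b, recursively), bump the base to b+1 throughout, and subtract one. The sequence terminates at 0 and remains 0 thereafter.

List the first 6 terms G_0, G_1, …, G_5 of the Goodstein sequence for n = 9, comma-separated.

9, 81, 1023, 9842, 140743, 2471826

(0) 9|_2 = 2^(2 + 1) + 1 ↦ 3^(3 + 1) + 1|_3 = 82 ⇒ 81
(1) 81|_3 = 3^(3 + 1) ↦ 4^(4 + 1)|_4 = 1024 ⇒ 1023
(2) 1023|_4 = 3·4^4 + 3·4^3 + 3·4^2 + 3·4 + 3 ↦ 3·5^5 + 3·5^3 + 3·5^2 + 3·5 + 3|_5 = 9843 ⇒ 9842
(3) 9842|_5 = 3·5^5 + 3·5^3 + 3·5^2 + 3·5 + 2 ↦ 3·6^6 + 3·6^3 + 3·6^2 + 3·6 + 2|_6 = 140744 ⇒ 140743
(4) 140743|_6 = 3·6^6 + 3·6^3 + 3·6^2 + 3·6 + 1 ↦ 3·7^7 + 3·7^3 + 3·7^2 + 3·7 + 1|_7 = 2471827 ⇒ 2471826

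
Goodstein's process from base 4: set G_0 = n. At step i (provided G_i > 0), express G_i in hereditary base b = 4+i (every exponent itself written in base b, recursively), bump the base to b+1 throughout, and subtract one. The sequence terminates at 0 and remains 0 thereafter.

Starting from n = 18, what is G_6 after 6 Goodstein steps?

18 —HB4→ 4^2 + 2 —bump→ 5^2 + 2 = 27 —(−1)→ 26
26 —HB5→ 5^2 + 1 —bump→ 6^2 + 1 = 37 —(−1)→ 36
36 —HB6→ 6^2 —bump→ 7^2 = 49 —(−1)→ 48
48 —HB7→ 6·7 + 6 —bump→ 6·8 + 6 = 54 —(−1)→ 53
53 —HB8→ 6·8 + 5 —bump→ 6·9 + 5 = 59 —(−1)→ 58
58 —HB9→ 6·9 + 4 —bump→ 6·10 + 4 = 64 —(−1)→ 63
63 —HB10→ 6·10 + 3 —bump→ 6·11 + 3 = 69 —(−1)→ 68

63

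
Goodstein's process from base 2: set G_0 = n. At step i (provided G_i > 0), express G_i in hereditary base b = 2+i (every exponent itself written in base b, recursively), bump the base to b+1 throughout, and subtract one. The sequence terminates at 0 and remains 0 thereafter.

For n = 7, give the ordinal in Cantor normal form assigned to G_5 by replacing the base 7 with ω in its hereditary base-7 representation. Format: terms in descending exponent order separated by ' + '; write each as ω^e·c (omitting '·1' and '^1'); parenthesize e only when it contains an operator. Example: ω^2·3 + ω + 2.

G_0=7  [base 2] 2^2 + 2 + 1  →[2↦3]→  3^3 + 3 + 1 = 31  −1 ⇒ G_1=30
G_1=30  [base 3] 3^3 + 3  →[3↦4]→  4^4 + 4 = 260  −1 ⇒ G_2=259
G_2=259  [base 4] 4^4 + 3  →[4↦5]→  5^5 + 3 = 3128  −1 ⇒ G_3=3127
G_3=3127  [base 5] 5^5 + 2  →[5↦6]→  6^6 + 2 = 46658  −1 ⇒ G_4=46657
G_4=46657  [base 6] 6^6 + 1  →[6↦7]→  7^7 + 1 = 823544  −1 ⇒ G_5=823543
G_5=823543  [base 7] 7^7  →[7↦8]→  8^8 = 16777216  −1 ⇒ G_6=16777215

ω^ω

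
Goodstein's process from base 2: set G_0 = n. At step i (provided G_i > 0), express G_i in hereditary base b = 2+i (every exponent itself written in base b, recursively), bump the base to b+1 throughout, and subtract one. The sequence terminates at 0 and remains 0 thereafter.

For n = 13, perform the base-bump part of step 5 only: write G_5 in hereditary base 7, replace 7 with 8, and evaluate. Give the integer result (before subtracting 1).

13 —HB2→ 2^(2 + 1) + 2^2 + 1 —bump→ 3^(3 + 1) + 3^3 + 1 = 109 —(−1)→ 108
108 —HB3→ 3^(3 + 1) + 3^3 —bump→ 4^(4 + 1) + 4^4 = 1280 —(−1)→ 1279
1279 —HB4→ 4^(4 + 1) + 3·4^3 + 3·4^2 + 3·4 + 3 —bump→ 5^(5 + 1) + 3·5^3 + 3·5^2 + 3·5 + 3 = 16093 —(−1)→ 16092
16092 —HB5→ 5^(5 + 1) + 3·5^3 + 3·5^2 + 3·5 + 2 —bump→ 6^(6 + 1) + 3·6^3 + 3·6^2 + 3·6 + 2 = 280712 —(−1)→ 280711
280711 —HB6→ 6^(6 + 1) + 3·6^3 + 3·6^2 + 3·6 + 1 —bump→ 7^(7 + 1) + 3·7^3 + 3·7^2 + 3·7 + 1 = 5765999 —(−1)→ 5765998
5765998 —HB7→ 7^(7 + 1) + 3·7^3 + 3·7^2 + 3·7 —bump→ 8^(8 + 1) + 3·8^3 + 3·8^2 + 3·8 = 134219480 —(−1)→ 134219479

134219480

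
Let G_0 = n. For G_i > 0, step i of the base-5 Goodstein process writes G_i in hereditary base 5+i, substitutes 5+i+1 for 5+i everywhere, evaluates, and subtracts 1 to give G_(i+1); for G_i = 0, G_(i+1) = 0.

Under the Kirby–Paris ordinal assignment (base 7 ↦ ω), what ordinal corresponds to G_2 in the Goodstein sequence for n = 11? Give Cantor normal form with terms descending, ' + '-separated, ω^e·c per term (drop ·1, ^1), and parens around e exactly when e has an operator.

ω + 6

base 5: 11 = 2·5 + 1; at 6: 2·6 + 1 = 13; next = 12
base 6: 12 = 2·6; at 7: 2·7 = 14; next = 13
base 7: 13 = 7 + 6; at 8: 8 + 6 = 14; next = 13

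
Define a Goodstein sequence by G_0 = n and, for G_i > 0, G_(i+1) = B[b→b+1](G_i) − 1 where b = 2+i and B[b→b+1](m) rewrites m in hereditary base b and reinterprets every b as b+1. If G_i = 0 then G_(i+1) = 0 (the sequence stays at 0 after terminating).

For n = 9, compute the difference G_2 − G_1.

base 2: 9 = 2^(2 + 1) + 1; at 3: 3^(3 + 1) + 1 = 82; next = 81
base 3: 81 = 3^(3 + 1); at 4: 4^(4 + 1) = 1024; next = 1023

942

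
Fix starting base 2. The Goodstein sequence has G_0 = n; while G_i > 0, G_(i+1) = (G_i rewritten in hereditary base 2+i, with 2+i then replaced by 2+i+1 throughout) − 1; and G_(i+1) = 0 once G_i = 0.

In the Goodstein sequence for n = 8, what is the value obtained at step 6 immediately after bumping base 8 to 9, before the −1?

774841152

G_0=8  [base 2] 2^(2 + 1)  →[2↦3]→  3^(3 + 1) = 81  −1 ⇒ G_1=80
G_1=80  [base 3] 2·3^3 + 2·3^2 + 2·3 + 2  →[3↦4]→  2·4^4 + 2·4^2 + 2·4 + 2 = 554  −1 ⇒ G_2=553
G_2=553  [base 4] 2·4^4 + 2·4^2 + 2·4 + 1  →[4↦5]→  2·5^5 + 2·5^2 + 2·5 + 1 = 6311  −1 ⇒ G_3=6310
G_3=6310  [base 5] 2·5^5 + 2·5^2 + 2·5  →[5↦6]→  2·6^6 + 2·6^2 + 2·6 = 93396  −1 ⇒ G_4=93395
G_4=93395  [base 6] 2·6^6 + 2·6^2 + 6 + 5  →[6↦7]→  2·7^7 + 2·7^2 + 7 + 5 = 1647196  −1 ⇒ G_5=1647195
G_5=1647195  [base 7] 2·7^7 + 2·7^2 + 7 + 4  →[7↦8]→  2·8^8 + 2·8^2 + 8 + 4 = 33554572  −1 ⇒ G_6=33554571
G_6=33554571  [base 8] 2·8^8 + 2·8^2 + 8 + 3  →[8↦9]→  2·9^9 + 2·9^2 + 9 + 3 = 774841152  −1 ⇒ G_7=774841151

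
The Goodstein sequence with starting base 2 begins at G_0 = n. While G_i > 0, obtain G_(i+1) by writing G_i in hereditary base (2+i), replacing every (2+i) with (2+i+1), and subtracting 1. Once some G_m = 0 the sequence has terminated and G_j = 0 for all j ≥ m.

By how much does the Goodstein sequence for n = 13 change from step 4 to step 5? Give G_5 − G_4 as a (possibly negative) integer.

5485287

step 0: 13 = 2^(2 + 1) + 2^2 + 1; sub 3 for 2: 3^(3 + 1) + 3^3 + 1; = 109; G_1 = 109−1 = 108
step 1: 108 = 3^(3 + 1) + 3^3; sub 4 for 3: 4^(4 + 1) + 4^4; = 1280; G_2 = 1280−1 = 1279
step 2: 1279 = 4^(4 + 1) + 3·4^3 + 3·4^2 + 3·4 + 3; sub 5 for 4: 5^(5 + 1) + 3·5^3 + 3·5^2 + 3·5 + 3; = 16093; G_3 = 16093−1 = 16092
step 3: 16092 = 5^(5 + 1) + 3·5^3 + 3·5^2 + 3·5 + 2; sub 6 for 5: 6^(6 + 1) + 3·6^3 + 3·6^2 + 3·6 + 2; = 280712; G_4 = 280712−1 = 280711
step 4: 280711 = 6^(6 + 1) + 3·6^3 + 3·6^2 + 3·6 + 1; sub 7 for 6: 7^(7 + 1) + 3·7^3 + 3·7^2 + 3·7 + 1; = 5765999; G_5 = 5765999−1 = 5765998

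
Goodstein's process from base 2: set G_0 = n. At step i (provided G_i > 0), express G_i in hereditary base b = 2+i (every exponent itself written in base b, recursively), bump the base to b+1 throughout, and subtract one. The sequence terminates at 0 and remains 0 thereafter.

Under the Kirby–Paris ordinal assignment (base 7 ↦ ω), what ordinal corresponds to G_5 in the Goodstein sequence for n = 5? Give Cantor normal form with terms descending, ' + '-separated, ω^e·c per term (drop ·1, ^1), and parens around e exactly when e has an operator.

ω^3·3 + ω^2·3 + ω·3

5 —HB2→ 2^2 + 1 —bump→ 3^3 + 1 = 28 —(−1)→ 27
27 —HB3→ 3^3 —bump→ 4^4 = 256 —(−1)→ 255
255 —HB4→ 3·4^3 + 3·4^2 + 3·4 + 3 —bump→ 3·5^3 + 3·5^2 + 3·5 + 3 = 468 —(−1)→ 467
467 —HB5→ 3·5^3 + 3·5^2 + 3·5 + 2 —bump→ 3·6^3 + 3·6^2 + 3·6 + 2 = 776 —(−1)→ 775
775 —HB6→ 3·6^3 + 3·6^2 + 3·6 + 1 —bump→ 3·7^3 + 3·7^2 + 3·7 + 1 = 1198 —(−1)→ 1197
1197 —HB7→ 3·7^3 + 3·7^2 + 3·7 —bump→ 3·8^3 + 3·8^2 + 3·8 = 1752 —(−1)→ 1751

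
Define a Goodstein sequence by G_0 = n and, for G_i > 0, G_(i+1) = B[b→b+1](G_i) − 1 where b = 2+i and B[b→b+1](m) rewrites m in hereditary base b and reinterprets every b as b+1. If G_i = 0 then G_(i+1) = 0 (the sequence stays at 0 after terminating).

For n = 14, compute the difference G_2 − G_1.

step 0: 14 = 2^(2 + 1) + 2^2 + 2; sub 3 for 2: 3^(3 + 1) + 3^3 + 3; = 111; G_1 = 111−1 = 110
step 1: 110 = 3^(3 + 1) + 3^3 + 2; sub 4 for 3: 4^(4 + 1) + 4^4 + 2; = 1282; G_2 = 1282−1 = 1281

1171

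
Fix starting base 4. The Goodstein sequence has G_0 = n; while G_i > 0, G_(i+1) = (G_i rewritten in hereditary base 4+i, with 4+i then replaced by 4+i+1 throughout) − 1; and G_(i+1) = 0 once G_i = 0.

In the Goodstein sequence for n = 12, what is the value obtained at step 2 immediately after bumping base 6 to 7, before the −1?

17

[0] 12 ≡ 3·4 (base 4). Lift 5: 15. −1: 14.
[1] 14 ≡ 2·5 + 4 (base 5). Lift 6: 16. −1: 15.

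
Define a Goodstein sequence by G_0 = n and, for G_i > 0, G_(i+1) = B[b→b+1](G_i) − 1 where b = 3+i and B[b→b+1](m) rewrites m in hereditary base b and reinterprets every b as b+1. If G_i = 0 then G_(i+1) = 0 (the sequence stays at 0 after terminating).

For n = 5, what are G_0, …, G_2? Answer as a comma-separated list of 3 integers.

5, 5, 5

G_0 = 5. HB_3(5) = 3 + 2. Bump = 6. G_1 = 5.
G_1 = 5. HB_4(5) = 4 + 1. Bump = 6. G_2 = 5.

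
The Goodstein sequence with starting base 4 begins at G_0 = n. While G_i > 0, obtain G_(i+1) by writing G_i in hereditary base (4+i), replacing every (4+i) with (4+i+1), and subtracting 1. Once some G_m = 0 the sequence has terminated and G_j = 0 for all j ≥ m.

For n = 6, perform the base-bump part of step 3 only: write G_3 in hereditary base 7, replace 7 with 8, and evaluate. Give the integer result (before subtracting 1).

6

base 4: 6 = 4 + 2; at 5: 5 + 2 = 7; next = 6
base 5: 6 = 5 + 1; at 6: 6 + 1 = 7; next = 6
base 6: 6 = 6; at 7: 7 = 7; next = 6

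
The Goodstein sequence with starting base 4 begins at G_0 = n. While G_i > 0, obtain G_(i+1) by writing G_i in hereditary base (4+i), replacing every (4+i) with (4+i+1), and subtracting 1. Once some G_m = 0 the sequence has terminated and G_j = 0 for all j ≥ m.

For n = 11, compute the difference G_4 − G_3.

11 —HB4→ 2·4 + 3 —bump→ 2·5 + 3 = 13 —(−1)→ 12
12 —HB5→ 2·5 + 2 —bump→ 2·6 + 2 = 14 —(−1)→ 13
13 —HB6→ 2·6 + 1 —bump→ 2·7 + 1 = 15 —(−1)→ 14
14 —HB7→ 2·7 —bump→ 2·8 = 16 —(−1)→ 15

1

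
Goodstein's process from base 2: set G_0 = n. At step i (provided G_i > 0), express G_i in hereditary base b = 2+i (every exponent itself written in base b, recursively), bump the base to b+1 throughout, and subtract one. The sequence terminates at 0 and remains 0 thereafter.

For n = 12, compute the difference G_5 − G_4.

(0) 12|_2 = 2^(2 + 1) + 2^2 ↦ 3^(3 + 1) + 3^3|_3 = 108 ⇒ 107
(1) 107|_3 = 3^(3 + 1) + 2·3^2 + 2·3 + 2 ↦ 4^(4 + 1) + 2·4^2 + 2·4 + 2|_4 = 1066 ⇒ 1065
(2) 1065|_4 = 4^(4 + 1) + 2·4^2 + 2·4 + 1 ↦ 5^(5 + 1) + 2·5^2 + 2·5 + 1|_5 = 15686 ⇒ 15685
(3) 15685|_5 = 5^(5 + 1) + 2·5^2 + 2·5 ↦ 6^(6 + 1) + 2·6^2 + 2·6|_6 = 280020 ⇒ 280019
(4) 280019|_6 = 6^(6 + 1) + 2·6^2 + 6 + 5 ↦ 7^(7 + 1) + 2·7^2 + 7 + 5|_7 = 5764911 ⇒ 5764910

5484891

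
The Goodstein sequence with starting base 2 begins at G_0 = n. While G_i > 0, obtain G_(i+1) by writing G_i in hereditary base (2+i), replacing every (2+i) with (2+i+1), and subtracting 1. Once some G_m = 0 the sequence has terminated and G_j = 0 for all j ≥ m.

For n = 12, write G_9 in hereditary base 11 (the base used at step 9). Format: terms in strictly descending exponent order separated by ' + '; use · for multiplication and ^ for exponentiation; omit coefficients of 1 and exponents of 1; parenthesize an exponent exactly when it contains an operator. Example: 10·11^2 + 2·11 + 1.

11^(11 + 1) + 2·11^2 + 11

G_0=12  [base 2] 2^(2 + 1) + 2^2  →[2↦3]→  3^(3 + 1) + 3^3 = 108  −1 ⇒ G_1=107
G_1=107  [base 3] 3^(3 + 1) + 2·3^2 + 2·3 + 2  →[3↦4]→  4^(4 + 1) + 2·4^2 + 2·4 + 2 = 1066  −1 ⇒ G_2=1065
G_2=1065  [base 4] 4^(4 + 1) + 2·4^2 + 2·4 + 1  →[4↦5]→  5^(5 + 1) + 2·5^2 + 2·5 + 1 = 15686  −1 ⇒ G_3=15685
G_3=15685  [base 5] 5^(5 + 1) + 2·5^2 + 2·5  →[5↦6]→  6^(6 + 1) + 2·6^2 + 2·6 = 280020  −1 ⇒ G_4=280019
G_4=280019  [base 6] 6^(6 + 1) + 2·6^2 + 6 + 5  →[6↦7]→  7^(7 + 1) + 2·7^2 + 7 + 5 = 5764911  −1 ⇒ G_5=5764910
G_5=5764910  [base 7] 7^(7 + 1) + 2·7^2 + 7 + 4  →[7↦8]→  8^(8 + 1) + 2·8^2 + 8 + 4 = 134217868  −1 ⇒ G_6=134217867
G_6=134217867  [base 8] 8^(8 + 1) + 2·8^2 + 8 + 3  →[8↦9]→  9^(9 + 1) + 2·9^2 + 9 + 3 = 3486784575  −1 ⇒ G_7=3486784574
G_7=3486784574  [base 9] 9^(9 + 1) + 2·9^2 + 9 + 2  →[9↦10]→  10^(10 + 1) + 2·10^2 + 10 + 2 = 100000000212  −1 ⇒ G_8=100000000211
G_8=100000000211  [base 10] 10^(10 + 1) + 2·10^2 + 10 + 1  →[10↦11]→  11^(11 + 1) + 2·11^2 + 11 + 1 = 3138428376975  −1 ⇒ G_9=3138428376974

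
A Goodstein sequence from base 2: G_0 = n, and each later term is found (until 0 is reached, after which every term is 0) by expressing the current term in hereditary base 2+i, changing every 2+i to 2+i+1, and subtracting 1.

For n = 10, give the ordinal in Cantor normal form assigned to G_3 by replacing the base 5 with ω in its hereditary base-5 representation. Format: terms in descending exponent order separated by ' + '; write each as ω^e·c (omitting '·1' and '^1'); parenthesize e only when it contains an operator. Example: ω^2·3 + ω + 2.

[0] 10 ≡ 2^(2 + 1) + 2 (base 2). Lift 3: 84. −1: 83.
[1] 83 ≡ 3^(3 + 1) + 2 (base 3). Lift 4: 1026. −1: 1025.
[2] 1025 ≡ 4^(4 + 1) + 1 (base 4). Lift 5: 15626. −1: 15625.
[3] 15625 ≡ 5^(5 + 1) (base 5). Lift 6: 279936. −1: 279935.

ω^(ω + 1)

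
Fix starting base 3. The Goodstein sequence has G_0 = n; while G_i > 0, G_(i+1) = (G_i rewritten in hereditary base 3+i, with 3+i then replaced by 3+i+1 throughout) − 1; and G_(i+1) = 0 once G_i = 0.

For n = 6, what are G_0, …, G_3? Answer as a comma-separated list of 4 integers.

6, 7, 7, 7

G_0=6  [base 3] 2·3  →[3↦4]→  2·4 = 8  −1 ⇒ G_1=7
G_1=7  [base 4] 4 + 3  →[4↦5]→  5 + 3 = 8  −1 ⇒ G_2=7
G_2=7  [base 5] 5 + 2  →[5↦6]→  6 + 2 = 8  −1 ⇒ G_3=7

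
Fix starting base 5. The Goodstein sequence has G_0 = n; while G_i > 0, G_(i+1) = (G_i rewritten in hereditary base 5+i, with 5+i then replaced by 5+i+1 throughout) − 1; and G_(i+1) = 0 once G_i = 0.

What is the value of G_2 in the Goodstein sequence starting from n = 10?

11

10 —HB5→ 2·5 —bump→ 2·6 = 12 —(−1)→ 11
11 —HB6→ 6 + 5 —bump→ 7 + 5 = 12 —(−1)→ 11
11 —HB7→ 7 + 4 —bump→ 8 + 4 = 12 —(−1)→ 11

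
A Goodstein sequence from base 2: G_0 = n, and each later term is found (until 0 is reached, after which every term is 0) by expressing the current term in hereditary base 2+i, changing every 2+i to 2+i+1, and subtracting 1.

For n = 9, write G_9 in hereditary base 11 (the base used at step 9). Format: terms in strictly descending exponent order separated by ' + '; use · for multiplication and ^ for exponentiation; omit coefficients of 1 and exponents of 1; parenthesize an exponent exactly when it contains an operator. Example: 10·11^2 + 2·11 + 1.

3·11^11 + 3·11^3 + 3·11^2 + 2·11 + 4

base 2: 9 = 2^(2 + 1) + 1; at 3: 3^(3 + 1) + 1 = 82; next = 81
base 3: 81 = 3^(3 + 1); at 4: 4^(4 + 1) = 1024; next = 1023
base 4: 1023 = 3·4^4 + 3·4^3 + 3·4^2 + 3·4 + 3; at 5: 3·5^5 + 3·5^3 + 3·5^2 + 3·5 + 3 = 9843; next = 9842
base 5: 9842 = 3·5^5 + 3·5^3 + 3·5^2 + 3·5 + 2; at 6: 3·6^6 + 3·6^3 + 3·6^2 + 3·6 + 2 = 140744; next = 140743
base 6: 140743 = 3·6^6 + 3·6^3 + 3·6^2 + 3·6 + 1; at 7: 3·7^7 + 3·7^3 + 3·7^2 + 3·7 + 1 = 2471827; next = 2471826
base 7: 2471826 = 3·7^7 + 3·7^3 + 3·7^2 + 3·7; at 8: 3·8^8 + 3·8^3 + 3·8^2 + 3·8 = 50333400; next = 50333399
base 8: 50333399 = 3·8^8 + 3·8^3 + 3·8^2 + 2·8 + 7; at 9: 3·9^9 + 3·9^3 + 3·9^2 + 2·9 + 7 = 1162263922; next = 1162263921
base 9: 1162263921 = 3·9^9 + 3·9^3 + 3·9^2 + 2·9 + 6; at 10: 3·10^10 + 3·10^3 + 3·10^2 + 2·10 + 6 = 30000003326; next = 30000003325
base 10: 30000003325 = 3·10^10 + 3·10^3 + 3·10^2 + 2·10 + 5; at 11: 3·11^11 + 3·11^3 + 3·11^2 + 2·11 + 5 = 855935016216; next = 855935016215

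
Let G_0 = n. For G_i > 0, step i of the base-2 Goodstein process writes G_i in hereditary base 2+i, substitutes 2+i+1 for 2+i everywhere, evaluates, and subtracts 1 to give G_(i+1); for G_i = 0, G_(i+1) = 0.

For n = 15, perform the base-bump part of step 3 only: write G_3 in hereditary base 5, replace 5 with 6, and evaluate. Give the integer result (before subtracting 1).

(0) 15|_2 = 2^(2 + 1) + 2^2 + 2 + 1 ↦ 3^(3 + 1) + 3^3 + 3 + 1|_3 = 112 ⇒ 111
(1) 111|_3 = 3^(3 + 1) + 3^3 + 3 ↦ 4^(4 + 1) + 4^4 + 4|_4 = 1284 ⇒ 1283
(2) 1283|_4 = 4^(4 + 1) + 4^4 + 3 ↦ 5^(5 + 1) + 5^5 + 3|_5 = 18753 ⇒ 18752
(3) 18752|_5 = 5^(5 + 1) + 5^5 + 2 ↦ 6^(6 + 1) + 6^6 + 2|_6 = 326594 ⇒ 326593

326594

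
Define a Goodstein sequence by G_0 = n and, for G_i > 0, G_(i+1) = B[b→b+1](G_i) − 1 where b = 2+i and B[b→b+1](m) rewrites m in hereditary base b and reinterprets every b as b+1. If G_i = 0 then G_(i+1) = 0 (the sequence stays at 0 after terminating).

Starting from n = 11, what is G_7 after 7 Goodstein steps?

[0] 11 ≡ 2^(2 + 1) + 2 + 1 (base 2). Lift 3: 85. −1: 84.
[1] 84 ≡ 3^(3 + 1) + 3 (base 3). Lift 4: 1028. −1: 1027.
[2] 1027 ≡ 4^(4 + 1) + 3 (base 4). Lift 5: 15628. −1: 15627.
[3] 15627 ≡ 5^(5 + 1) + 2 (base 5). Lift 6: 279938. −1: 279937.
[4] 279937 ≡ 6^(6 + 1) + 1 (base 6). Lift 7: 5764802. −1: 5764801.
[5] 5764801 ≡ 7^(7 + 1) (base 7). Lift 8: 134217728. −1: 134217727.
[6] 134217727 ≡ 7·8^8 + 7·8^7 + 7·8^6 + 7·8^5 + 7·8^4 + 7·8^3 + 7·8^2 + 7·8 + 7 (base 8). Lift 9: 2749609303. −1: 2749609302.
[7] 2749609302 ≡ 7·9^9 + 7·9^7 + 7·9^6 + 7·9^5 + 7·9^4 + 7·9^3 + 7·9^2 + 7·9 + 6 (base 9). Lift 10: 70077777776. −1: 70077777775.

2749609302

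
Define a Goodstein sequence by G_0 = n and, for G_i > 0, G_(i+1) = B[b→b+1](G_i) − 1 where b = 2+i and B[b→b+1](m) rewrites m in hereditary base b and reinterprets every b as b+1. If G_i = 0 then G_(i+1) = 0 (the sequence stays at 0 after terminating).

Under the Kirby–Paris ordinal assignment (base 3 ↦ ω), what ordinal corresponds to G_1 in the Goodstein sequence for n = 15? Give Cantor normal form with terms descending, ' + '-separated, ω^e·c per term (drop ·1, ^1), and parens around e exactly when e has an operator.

base 2: 15 = 2^(2 + 1) + 2^2 + 2 + 1; at 3: 3^(3 + 1) + 3^3 + 3 + 1 = 112; next = 111
base 3: 111 = 3^(3 + 1) + 3^3 + 3; at 4: 4^(4 + 1) + 4^4 + 4 = 1284; next = 1283

ω^(ω + 1) + ω^ω + ω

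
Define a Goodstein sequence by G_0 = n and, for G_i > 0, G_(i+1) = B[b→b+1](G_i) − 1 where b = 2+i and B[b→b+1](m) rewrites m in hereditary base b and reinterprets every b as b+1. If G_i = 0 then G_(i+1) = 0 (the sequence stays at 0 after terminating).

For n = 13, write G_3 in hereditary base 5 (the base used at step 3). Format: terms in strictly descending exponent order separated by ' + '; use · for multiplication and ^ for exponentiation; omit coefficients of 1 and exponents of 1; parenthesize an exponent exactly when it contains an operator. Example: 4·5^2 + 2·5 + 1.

13 —HB2→ 2^(2 + 1) + 2^2 + 1 —bump→ 3^(3 + 1) + 3^3 + 1 = 109 —(−1)→ 108
108 —HB3→ 3^(3 + 1) + 3^3 —bump→ 4^(4 + 1) + 4^4 = 1280 —(−1)→ 1279
1279 —HB4→ 4^(4 + 1) + 3·4^3 + 3·4^2 + 3·4 + 3 —bump→ 5^(5 + 1) + 3·5^3 + 3·5^2 + 3·5 + 3 = 16093 —(−1)→ 16092

5^(5 + 1) + 3·5^3 + 3·5^2 + 3·5 + 2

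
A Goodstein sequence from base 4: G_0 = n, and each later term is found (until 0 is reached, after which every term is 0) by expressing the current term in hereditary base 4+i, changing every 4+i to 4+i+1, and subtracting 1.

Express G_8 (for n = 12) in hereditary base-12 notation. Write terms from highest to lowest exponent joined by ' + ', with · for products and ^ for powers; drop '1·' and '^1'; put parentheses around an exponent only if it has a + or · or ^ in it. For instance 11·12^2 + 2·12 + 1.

G_0=12  [base 4] 3·4  →[4↦5]→  3·5 = 15  −1 ⇒ G_1=14
G_1=14  [base 5] 2·5 + 4  →[5↦6]→  2·6 + 4 = 16  −1 ⇒ G_2=15
G_2=15  [base 6] 2·6 + 3  →[6↦7]→  2·7 + 3 = 17  −1 ⇒ G_3=16
G_3=16  [base 7] 2·7 + 2  →[7↦8]→  2·8 + 2 = 18  −1 ⇒ G_4=17
G_4=17  [base 8] 2·8 + 1  →[8↦9]→  2·9 + 1 = 19  −1 ⇒ G_5=18
G_5=18  [base 9] 2·9  →[9↦10]→  2·10 = 20  −1 ⇒ G_6=19
G_6=19  [base 10] 10 + 9  →[10↦11]→  11 + 9 = 20  −1 ⇒ G_7=19
G_7=19  [base 11] 11 + 8  →[11↦12]→  12 + 8 = 20  −1 ⇒ G_8=19
G_8=19  [base 12] 12 + 7  →[12↦13]→  13 + 7 = 20  −1 ⇒ G_9=19

12 + 7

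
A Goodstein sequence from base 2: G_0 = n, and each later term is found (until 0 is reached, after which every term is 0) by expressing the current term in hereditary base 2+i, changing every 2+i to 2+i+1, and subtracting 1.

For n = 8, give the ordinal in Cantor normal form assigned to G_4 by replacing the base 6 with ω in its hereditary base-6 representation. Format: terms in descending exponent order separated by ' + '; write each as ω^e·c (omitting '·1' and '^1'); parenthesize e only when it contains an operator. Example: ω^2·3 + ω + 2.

ω^ω·2 + ω^2·2 + ω + 5

8 —HB2→ 2^(2 + 1) —bump→ 3^(3 + 1) = 81 —(−1)→ 80
80 —HB3→ 2·3^3 + 2·3^2 + 2·3 + 2 —bump→ 2·4^4 + 2·4^2 + 2·4 + 2 = 554 —(−1)→ 553
553 —HB4→ 2·4^4 + 2·4^2 + 2·4 + 1 —bump→ 2·5^5 + 2·5^2 + 2·5 + 1 = 6311 —(−1)→ 6310
6310 —HB5→ 2·5^5 + 2·5^2 + 2·5 —bump→ 2·6^6 + 2·6^2 + 2·6 = 93396 —(−1)→ 93395
93395 —HB6→ 2·6^6 + 2·6^2 + 6 + 5 —bump→ 2·7^7 + 2·7^2 + 7 + 5 = 1647196 —(−1)→ 1647195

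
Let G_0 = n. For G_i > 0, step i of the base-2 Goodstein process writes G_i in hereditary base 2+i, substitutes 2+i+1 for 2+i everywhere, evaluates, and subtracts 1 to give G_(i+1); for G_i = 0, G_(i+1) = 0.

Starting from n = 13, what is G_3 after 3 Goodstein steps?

base 2: 13 = 2^(2 + 1) + 2^2 + 1; at 3: 3^(3 + 1) + 3^3 + 1 = 109; next = 108
base 3: 108 = 3^(3 + 1) + 3^3; at 4: 4^(4 + 1) + 4^4 = 1280; next = 1279
base 4: 1279 = 4^(4 + 1) + 3·4^3 + 3·4^2 + 3·4 + 3; at 5: 5^(5 + 1) + 3·5^3 + 3·5^2 + 3·5 + 3 = 16093; next = 16092
base 5: 16092 = 5^(5 + 1) + 3·5^3 + 3·5^2 + 3·5 + 2; at 6: 6^(6 + 1) + 3·6^3 + 3·6^2 + 3·6 + 2 = 280712; next = 280711

16092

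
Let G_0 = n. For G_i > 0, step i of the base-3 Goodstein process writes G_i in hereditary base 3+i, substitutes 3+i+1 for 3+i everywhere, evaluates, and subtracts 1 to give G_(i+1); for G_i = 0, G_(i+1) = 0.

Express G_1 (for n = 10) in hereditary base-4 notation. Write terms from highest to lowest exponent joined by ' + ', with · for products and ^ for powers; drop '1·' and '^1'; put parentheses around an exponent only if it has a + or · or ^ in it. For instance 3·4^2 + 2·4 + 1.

G_0 = 10. HB_3(10) = 3^2 + 1. Bump = 17. G_1 = 16.
G_1 = 16. HB_4(16) = 4^2. Bump = 25. G_2 = 24.

4^2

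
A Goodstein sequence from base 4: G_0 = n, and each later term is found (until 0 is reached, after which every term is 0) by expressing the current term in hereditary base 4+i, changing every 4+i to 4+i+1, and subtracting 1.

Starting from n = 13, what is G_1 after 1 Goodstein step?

15

G_0 = 13. HB_4(13) = 3·4 + 1. Bump = 16. G_1 = 15.
G_1 = 15. HB_5(15) = 3·5. Bump = 18. G_2 = 17.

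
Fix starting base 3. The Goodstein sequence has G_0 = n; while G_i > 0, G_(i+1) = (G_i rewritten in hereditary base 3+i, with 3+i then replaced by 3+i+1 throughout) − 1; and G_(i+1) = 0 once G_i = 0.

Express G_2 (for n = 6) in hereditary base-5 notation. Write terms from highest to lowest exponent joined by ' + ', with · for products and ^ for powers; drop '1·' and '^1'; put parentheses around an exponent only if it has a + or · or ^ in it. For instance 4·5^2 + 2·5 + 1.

5 + 2

G_0 = 6. HB_3(6) = 2·3. Bump = 8. G_1 = 7.
G_1 = 7. HB_4(7) = 4 + 3. Bump = 8. G_2 = 7.
G_2 = 7. HB_5(7) = 5 + 2. Bump = 8. G_3 = 7.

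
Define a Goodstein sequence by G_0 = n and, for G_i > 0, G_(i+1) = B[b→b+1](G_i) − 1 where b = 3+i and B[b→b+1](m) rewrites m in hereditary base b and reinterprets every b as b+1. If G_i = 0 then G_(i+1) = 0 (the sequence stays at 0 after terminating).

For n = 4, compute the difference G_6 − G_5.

-1

i=0: 4 = 3 + 1 (b=3); 3→4: 4 + 1 = 5; 5−1 = 4
i=1: 4 = 4 (b=4); 4→5: 5 = 5; 5−1 = 4
i=2: 4 = 4 (b=5); 5→6: 4 = 4; 4−1 = 3
i=3: 3 = 3 (b=6); 6→7: 3 = 3; 3−1 = 2
i=4: 2 = 2 (b=7); 7→8: 2 = 2; 2−1 = 1
i=5: 1 = 1 (b=8); 8→9: 1 = 1; 1−1 = 0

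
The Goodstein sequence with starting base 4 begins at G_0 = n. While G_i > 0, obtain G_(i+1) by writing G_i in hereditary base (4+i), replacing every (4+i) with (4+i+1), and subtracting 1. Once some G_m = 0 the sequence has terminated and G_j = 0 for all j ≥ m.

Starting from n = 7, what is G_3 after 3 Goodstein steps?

[0] 7 ≡ 4 + 3 (base 4). Lift 5: 8. −1: 7.
[1] 7 ≡ 5 + 2 (base 5). Lift 6: 8. −1: 7.
[2] 7 ≡ 6 + 1 (base 6). Lift 7: 8. −1: 7.

7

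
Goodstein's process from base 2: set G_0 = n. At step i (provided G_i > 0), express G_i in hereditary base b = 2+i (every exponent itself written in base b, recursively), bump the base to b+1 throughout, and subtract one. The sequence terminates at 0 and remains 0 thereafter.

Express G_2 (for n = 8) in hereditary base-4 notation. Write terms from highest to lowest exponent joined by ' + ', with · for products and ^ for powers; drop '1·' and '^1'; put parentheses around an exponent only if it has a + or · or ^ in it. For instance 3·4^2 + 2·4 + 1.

G_0 = 8. HB_2(8) = 2^(2 + 1). Bump = 81. G_1 = 80.
G_1 = 80. HB_3(80) = 2·3^3 + 2·3^2 + 2·3 + 2. Bump = 554. G_2 = 553.
G_2 = 553. HB_4(553) = 2·4^4 + 2·4^2 + 2·4 + 1. Bump = 6311. G_3 = 6310.

2·4^4 + 2·4^2 + 2·4 + 1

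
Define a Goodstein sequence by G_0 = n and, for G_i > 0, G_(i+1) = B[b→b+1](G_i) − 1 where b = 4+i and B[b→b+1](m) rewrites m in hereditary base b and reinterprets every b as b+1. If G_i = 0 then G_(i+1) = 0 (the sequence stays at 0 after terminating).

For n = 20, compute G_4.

65

[0] 20 ≡ 4^2 + 4 (base 4). Lift 5: 30. −1: 29.
[1] 29 ≡ 5^2 + 4 (base 5). Lift 6: 40. −1: 39.
[2] 39 ≡ 6^2 + 3 (base 6). Lift 7: 52. −1: 51.
[3] 51 ≡ 7^2 + 2 (base 7). Lift 8: 66. −1: 65.
[4] 65 ≡ 8^2 + 1 (base 8). Lift 9: 82. −1: 81.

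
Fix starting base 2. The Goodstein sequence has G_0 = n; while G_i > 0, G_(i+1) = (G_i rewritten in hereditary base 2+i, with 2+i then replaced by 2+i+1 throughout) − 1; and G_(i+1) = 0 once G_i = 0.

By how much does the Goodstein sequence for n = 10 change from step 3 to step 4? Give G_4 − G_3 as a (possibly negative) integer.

264310

G_0 = 10. HB_2(10) = 2^(2 + 1) + 2. Bump = 84. G_1 = 83.
G_1 = 83. HB_3(83) = 3^(3 + 1) + 2. Bump = 1026. G_2 = 1025.
G_2 = 1025. HB_4(1025) = 4^(4 + 1) + 1. Bump = 15626. G_3 = 15625.
G_3 = 15625. HB_5(15625) = 5^(5 + 1). Bump = 279936. G_4 = 279935.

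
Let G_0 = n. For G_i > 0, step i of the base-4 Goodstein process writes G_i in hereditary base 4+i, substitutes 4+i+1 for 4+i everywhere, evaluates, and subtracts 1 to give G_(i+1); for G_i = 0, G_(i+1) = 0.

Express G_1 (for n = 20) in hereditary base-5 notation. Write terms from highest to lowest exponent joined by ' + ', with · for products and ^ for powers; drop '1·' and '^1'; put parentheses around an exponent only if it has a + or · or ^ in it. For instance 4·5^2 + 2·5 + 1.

5^2 + 4

(0) 20|_4 = 4^2 + 4 ↦ 5^2 + 5|_5 = 30 ⇒ 29
(1) 29|_5 = 5^2 + 4 ↦ 6^2 + 4|_6 = 40 ⇒ 39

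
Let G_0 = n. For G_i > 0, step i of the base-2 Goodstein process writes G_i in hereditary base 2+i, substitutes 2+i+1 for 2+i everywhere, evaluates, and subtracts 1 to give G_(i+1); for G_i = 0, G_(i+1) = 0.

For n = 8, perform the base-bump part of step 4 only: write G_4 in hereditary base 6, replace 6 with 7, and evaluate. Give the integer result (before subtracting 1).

[0] 8 ≡ 2^(2 + 1) (base 2). Lift 3: 81. −1: 80.
[1] 80 ≡ 2·3^3 + 2·3^2 + 2·3 + 2 (base 3). Lift 4: 554. −1: 553.
[2] 553 ≡ 2·4^4 + 2·4^2 + 2·4 + 1 (base 4). Lift 5: 6311. −1: 6310.
[3] 6310 ≡ 2·5^5 + 2·5^2 + 2·5 (base 5). Lift 6: 93396. −1: 93395.
[4] 93395 ≡ 2·6^6 + 2·6^2 + 6 + 5 (base 6). Lift 7: 1647196. −1: 1647195.

1647196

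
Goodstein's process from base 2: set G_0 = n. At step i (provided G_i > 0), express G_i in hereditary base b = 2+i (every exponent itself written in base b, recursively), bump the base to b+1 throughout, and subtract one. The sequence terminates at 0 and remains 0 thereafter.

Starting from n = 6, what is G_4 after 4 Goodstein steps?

46655

G_0=6  [base 2] 2^2 + 2  →[2↦3]→  3^3 + 3 = 30  −1 ⇒ G_1=29
G_1=29  [base 3] 3^3 + 2  →[3↦4]→  4^4 + 2 = 258  −1 ⇒ G_2=257
G_2=257  [base 4] 4^4 + 1  →[4↦5]→  5^5 + 1 = 3126  −1 ⇒ G_3=3125
G_3=3125  [base 5] 5^5  →[5↦6]→  6^6 = 46656  −1 ⇒ G_4=46655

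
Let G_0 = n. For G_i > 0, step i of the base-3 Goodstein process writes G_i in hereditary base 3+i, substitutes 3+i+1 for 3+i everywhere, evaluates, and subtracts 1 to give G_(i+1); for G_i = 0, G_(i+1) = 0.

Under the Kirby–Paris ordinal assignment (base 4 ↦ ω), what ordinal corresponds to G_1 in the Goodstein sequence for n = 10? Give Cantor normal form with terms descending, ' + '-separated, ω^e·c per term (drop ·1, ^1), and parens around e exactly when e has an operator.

[0] 10 ≡ 3^2 + 1 (base 3). Lift 4: 17. −1: 16.
[1] 16 ≡ 4^2 (base 4). Lift 5: 25. −1: 24.

ω^2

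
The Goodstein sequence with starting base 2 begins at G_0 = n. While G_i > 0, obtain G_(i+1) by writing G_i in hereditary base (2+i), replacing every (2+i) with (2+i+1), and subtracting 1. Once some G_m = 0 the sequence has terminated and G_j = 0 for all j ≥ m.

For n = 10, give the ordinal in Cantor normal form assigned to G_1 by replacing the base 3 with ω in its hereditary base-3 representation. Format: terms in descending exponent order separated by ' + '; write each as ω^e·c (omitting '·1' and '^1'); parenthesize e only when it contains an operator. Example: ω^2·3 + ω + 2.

ω^(ω + 1) + 2

base 2: 10 = 2^(2 + 1) + 2; at 3: 3^(3 + 1) + 3 = 84; next = 83
base 3: 83 = 3^(3 + 1) + 2; at 4: 4^(4 + 1) + 2 = 1026; next = 1025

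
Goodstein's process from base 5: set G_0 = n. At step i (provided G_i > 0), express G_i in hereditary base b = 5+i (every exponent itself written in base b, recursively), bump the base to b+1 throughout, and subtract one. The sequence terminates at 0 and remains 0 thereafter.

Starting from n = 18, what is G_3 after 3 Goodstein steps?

24

step 0: 18 = 3·5 + 3; sub 6 for 5: 3·6 + 3; = 21; G_1 = 21−1 = 20
step 1: 20 = 3·6 + 2; sub 7 for 6: 3·7 + 2; = 23; G_2 = 23−1 = 22
step 2: 22 = 3·7 + 1; sub 8 for 7: 3·8 + 1; = 25; G_3 = 25−1 = 24
step 3: 24 = 3·8; sub 9 for 8: 3·9; = 27; G_4 = 27−1 = 26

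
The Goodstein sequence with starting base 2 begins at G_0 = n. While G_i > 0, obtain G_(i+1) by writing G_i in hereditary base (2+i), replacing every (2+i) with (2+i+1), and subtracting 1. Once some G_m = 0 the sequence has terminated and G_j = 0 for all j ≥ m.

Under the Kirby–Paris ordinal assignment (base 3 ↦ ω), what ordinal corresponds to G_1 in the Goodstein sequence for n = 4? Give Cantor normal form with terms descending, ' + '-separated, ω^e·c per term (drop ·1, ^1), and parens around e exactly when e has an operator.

G_0=4  [base 2] 2^2  →[2↦3]→  3^3 = 27  −1 ⇒ G_1=26
G_1=26  [base 3] 2·3^2 + 2·3 + 2  →[3↦4]→  2·4^2 + 2·4 + 2 = 42  −1 ⇒ G_2=41

ω^2·2 + ω·2 + 2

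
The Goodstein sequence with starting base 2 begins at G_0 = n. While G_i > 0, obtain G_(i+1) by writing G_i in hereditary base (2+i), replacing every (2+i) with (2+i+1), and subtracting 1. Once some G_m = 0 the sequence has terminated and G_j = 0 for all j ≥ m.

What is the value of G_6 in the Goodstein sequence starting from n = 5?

(0) 5|_2 = 2^2 + 1 ↦ 3^3 + 1|_3 = 28 ⇒ 27
(1) 27|_3 = 3^3 ↦ 4^4|_4 = 256 ⇒ 255
(2) 255|_4 = 3·4^3 + 3·4^2 + 3·4 + 3 ↦ 3·5^3 + 3·5^2 + 3·5 + 3|_5 = 468 ⇒ 467
(3) 467|_5 = 3·5^3 + 3·5^2 + 3·5 + 2 ↦ 3·6^3 + 3·6^2 + 3·6 + 2|_6 = 776 ⇒ 775
(4) 775|_6 = 3·6^3 + 3·6^2 + 3·6 + 1 ↦ 3·7^3 + 3·7^2 + 3·7 + 1|_7 = 1198 ⇒ 1197
(5) 1197|_7 = 3·7^3 + 3·7^2 + 3·7 ↦ 3·8^3 + 3·8^2 + 3·8|_8 = 1752 ⇒ 1751
(6) 1751|_8 = 3·8^3 + 3·8^2 + 2·8 + 7 ↦ 3·9^3 + 3·9^2 + 2·9 + 7|_9 = 2455 ⇒ 2454

1751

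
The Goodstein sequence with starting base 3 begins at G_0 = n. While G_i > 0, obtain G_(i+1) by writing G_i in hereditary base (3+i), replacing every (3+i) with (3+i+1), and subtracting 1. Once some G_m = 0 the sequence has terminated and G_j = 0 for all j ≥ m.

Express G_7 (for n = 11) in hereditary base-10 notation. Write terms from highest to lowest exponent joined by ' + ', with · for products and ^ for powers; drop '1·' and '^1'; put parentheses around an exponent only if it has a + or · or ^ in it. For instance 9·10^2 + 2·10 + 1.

5·10 + 1

step 0: 11 = 3^2 + 2; sub 4 for 3: 4^2 + 2; = 18; G_1 = 18−1 = 17
step 1: 17 = 4^2 + 1; sub 5 for 4: 5^2 + 1; = 26; G_2 = 26−1 = 25
step 2: 25 = 5^2; sub 6 for 5: 6^2; = 36; G_3 = 36−1 = 35
step 3: 35 = 5·6 + 5; sub 7 for 6: 5·7 + 5; = 40; G_4 = 40−1 = 39
step 4: 39 = 5·7 + 4; sub 8 for 7: 5·8 + 4; = 44; G_5 = 44−1 = 43
step 5: 43 = 5·8 + 3; sub 9 for 8: 5·9 + 3; = 48; G_6 = 48−1 = 47
step 6: 47 = 5·9 + 2; sub 10 for 9: 5·10 + 2; = 52; G_7 = 52−1 = 51
step 7: 51 = 5·10 + 1; sub 11 for 10: 5·11 + 1; = 56; G_8 = 56−1 = 55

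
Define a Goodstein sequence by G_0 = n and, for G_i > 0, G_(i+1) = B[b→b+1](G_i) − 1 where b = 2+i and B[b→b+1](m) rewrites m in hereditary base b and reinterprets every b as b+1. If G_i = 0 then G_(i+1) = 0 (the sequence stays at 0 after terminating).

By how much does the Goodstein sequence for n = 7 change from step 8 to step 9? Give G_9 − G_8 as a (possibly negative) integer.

72273438

i=0: 7 = 2^2 + 2 + 1 (b=2); 2→3: 3^3 + 3 + 1 = 31; 31−1 = 30
i=1: 30 = 3^3 + 3 (b=3); 3→4: 4^4 + 4 = 260; 260−1 = 259
i=2: 259 = 4^4 + 3 (b=4); 4→5: 5^5 + 3 = 3128; 3128−1 = 3127
i=3: 3127 = 5^5 + 2 (b=5); 5→6: 6^6 + 2 = 46658; 46658−1 = 46657
i=4: 46657 = 6^6 + 1 (b=6); 6→7: 7^7 + 1 = 823544; 823544−1 = 823543
i=5: 823543 = 7^7 (b=7); 7→8: 8^8 = 16777216; 16777216−1 = 16777215
i=6: 16777215 = 7·8^7 + 7·8^6 + 7·8^5 + 7·8^4 + 7·8^3 + 7·8^2 + 7·8 + 7 (b=8); 8→9: 7·9^7 + 7·9^6 + 7·9^5 + 7·9^4 + 7·9^3 + 7·9^2 + 7·9 + 7 = 37665880; 37665880−1 = 37665879
i=7: 37665879 = 7·9^7 + 7·9^6 + 7·9^5 + 7·9^4 + 7·9^3 + 7·9^2 + 7·9 + 6 (b=9); 9→10: 7·10^7 + 7·10^6 + 7·10^5 + 7·10^4 + 7·10^3 + 7·10^2 + 7·10 + 6 = 77777776; 77777776−1 = 77777775
i=8: 77777775 = 7·10^7 + 7·10^6 + 7·10^5 + 7·10^4 + 7·10^3 + 7·10^2 + 7·10 + 5 (b=10); 10→11: 7·11^7 + 7·11^6 + 7·11^5 + 7·11^4 + 7·11^3 + 7·11^2 + 7·11 + 5 = 150051214; 150051214−1 = 150051213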